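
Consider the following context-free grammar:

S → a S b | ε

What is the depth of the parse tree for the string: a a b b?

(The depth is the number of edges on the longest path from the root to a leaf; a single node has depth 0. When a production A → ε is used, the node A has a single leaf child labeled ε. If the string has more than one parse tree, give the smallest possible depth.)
The only parse tree applies S → a S b 2 times (once per matching a…b pair) and then S → ε.
The S nodes sit at depths 0, 1, …, 2; the innermost S (depth 2) has the single child ε at depth 3.
The terminal leaves a, b are at depths 1..2, so the longest root-to-leaf path is S → S → … → S → ε with 3 edges.
Depth = 3.

Final answer: 3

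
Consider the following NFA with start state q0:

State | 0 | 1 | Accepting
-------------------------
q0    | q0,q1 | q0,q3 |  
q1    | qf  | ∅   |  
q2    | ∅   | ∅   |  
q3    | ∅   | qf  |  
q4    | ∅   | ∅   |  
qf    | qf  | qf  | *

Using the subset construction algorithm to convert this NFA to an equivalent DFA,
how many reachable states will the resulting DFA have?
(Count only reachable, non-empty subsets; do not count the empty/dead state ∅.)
Start subset: {q0}
{q0}: on 0 → {q0, q1}, on 1 → {q0, q3}
{q0, q1}: on 0 → {q0, q1, qf}, on 1 → {q0, q3}
{q0, q3}: on 0 → {q0, q1}, on 1 → {q0, q3, qf}
{q0, q1, qf}: on 0 → {q0, q1, qf}, on 1 → {q0, q3, qf}
{q0, q3, qf}: on 0 → {q0, q1, qf}, on 1 → {q0, q3, qf}
Reachable non-empty subsets: {q0}, {q0, q1}, {q0, q3}, {q0, q1, qf}, {q0, q3, qf} — 5 in total.

Final answer: 5 states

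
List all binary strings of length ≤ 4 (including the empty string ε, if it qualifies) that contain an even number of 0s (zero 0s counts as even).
Checking every binary string of length 0 to 4:
  Length 0: accepted: ε | rejected: (none)
  Length 1: accepted: 1 | rejected: 0
  Length 2: accepted: 00, 11 | rejected: 01, 10
  Length 3: accepted: 001, 010, 100, 111 | rejected: 000, 011, 101, 110
  Length 4: accepted: 0000, 0011, 0101, 0110, 1001, 1010, 1100, 1111 | rejected: 0001, 0010, 0100, 0111, 1000, 1011, 1101, 1110
Total: 16 string(s).

Final answer: ε, 1, 00, 11, 001, 010, 100, 111, 0000, 0011, 0101, 0110, 1001, 1010, 1100, 1111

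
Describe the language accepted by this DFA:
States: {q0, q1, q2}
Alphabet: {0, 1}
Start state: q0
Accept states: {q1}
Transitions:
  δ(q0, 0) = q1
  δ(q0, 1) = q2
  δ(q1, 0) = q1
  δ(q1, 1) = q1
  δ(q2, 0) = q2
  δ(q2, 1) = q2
Analyzing the DFA structure:
Start state: q0
Accept states: {q1}
Interpreting what each state remembers (checking against the transitions):
  q0: nothing has been read yet
  q1: the first symbol was 0
  q2: the first symbol was 1 (trap state)
  δ(q0, 0): in q0 (nothing has been read yet), after reading 0 we have: the first symbol was 0 → q1
  δ(q0, 1): in q0 (nothing has been read yet), after reading 1 we have: the first symbol was 1 (trap state) → q2
  δ(q1, 0): in q1 (the first symbol was 0), after reading 0 we have: the first symbol was 0 → q1
  δ(q1, 1): in q1 (the first symbol was 0), after reading 1 we have: the first symbol was 0 → q1
  δ(q2, 0): in q2 (the first symbol was 1 (trap state)), after reading 0 we have: the first symbol was 1 (trap state) → q2
  δ(q2, 1): in q2 (the first symbol was 1 (trap state)), after reading 1 we have: the first symbol was 1 (trap state) → q2
A string is accepted iff it ends in {q1}, i.e. the first symbol was 0.
Language: All binary strings starting with 0

Final answer: All binary strings starting with 0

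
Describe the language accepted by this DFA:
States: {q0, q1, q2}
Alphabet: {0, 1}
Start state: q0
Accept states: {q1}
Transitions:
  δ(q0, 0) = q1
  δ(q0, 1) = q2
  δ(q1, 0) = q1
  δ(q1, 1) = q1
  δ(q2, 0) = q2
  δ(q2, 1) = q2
Analyzing the DFA structure:
Start state: q0
Accept states: {q1}
Interpreting what each state remembers (checking against the transitions):
  q0: nothing has been read yet
  q1: the first symbol was 0
  q2: the first symbol was 1 (trap state)
  δ(q0, 0): in q0 (nothing has been read yet), after reading 0 we have: the first symbol was 0 → q1
  δ(q0, 1): in q0 (nothing has been read yet), after reading 1 we have: the first symbol was 1 (trap state) → q2
  δ(q1, 0): in q1 (the first symbol was 0), after reading 0 we have: the first symbol was 0 → q1
  δ(q1, 1): in q1 (the first symbol was 0), after reading 1 we have: the first symbol was 0 → q1
  δ(q2, 0): in q2 (the first symbol was 1 (trap state)), after reading 0 we have: the first symbol was 1 (trap state) → q2
  δ(q2, 1): in q2 (the first symbol was 1 (trap state)), after reading 1 we have: the first symbol was 1 (trap state) → q2
A string is accepted iff it ends in {q1}, i.e. the first symbol was 0.
Language: All binary strings starting with 0

Final answer: All binary strings starting with 0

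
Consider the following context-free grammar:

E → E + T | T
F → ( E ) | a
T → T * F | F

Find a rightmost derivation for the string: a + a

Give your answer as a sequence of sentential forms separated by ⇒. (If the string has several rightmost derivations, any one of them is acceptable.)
Start with E.
Step 1: the rightmost non-terminal is E; apply E → E + T:  E + T
Step 2: the rightmost non-terminal is T; apply T → F:  E + F
Step 3: the rightmost non-terminal is F; apply F → a:  E + a
Step 4: the rightmost non-terminal is E; apply E → T:  T + a
Step 5: the rightmost non-terminal is T; apply T → F:  F + a
Step 6: the rightmost non-terminal is F; apply F → a:  a + a

Final answer: E ⇒ E + T ⇒ E + F ⇒ E + a ⇒ T + a ⇒ F + a ⇒ a + a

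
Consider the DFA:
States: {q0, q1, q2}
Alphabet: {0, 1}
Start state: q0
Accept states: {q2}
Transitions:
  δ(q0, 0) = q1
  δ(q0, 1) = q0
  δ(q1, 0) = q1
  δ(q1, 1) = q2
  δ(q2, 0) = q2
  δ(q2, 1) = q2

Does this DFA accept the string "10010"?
Processing string "10010":
  q0 --1--> q0
  q0 --0--> q1
  q1 --0--> q1
  q1 --1--> q2
  q2 --0--> q2
Final state: q2
Accept states: {q2}
q2 is an accept state, so the string is accepted.

Final answer: Yes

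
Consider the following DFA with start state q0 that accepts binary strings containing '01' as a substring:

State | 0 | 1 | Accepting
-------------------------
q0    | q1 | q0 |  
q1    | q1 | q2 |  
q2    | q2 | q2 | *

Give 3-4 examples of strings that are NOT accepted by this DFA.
Any strings that end in a non-accepting state work; for example:
"0": q0 → q1; q1 is not accepting → rejected
"10": q0 → q0 → q1; q1 is not accepting → rejected
"110": q0 → q0 → q0 → q1; q1 is not accepting → rejected
"1000": q0 → q0 → q1 → q1 → q1; q1 is not accepting → rejected

Final answer: "0", "10", "110", "1000"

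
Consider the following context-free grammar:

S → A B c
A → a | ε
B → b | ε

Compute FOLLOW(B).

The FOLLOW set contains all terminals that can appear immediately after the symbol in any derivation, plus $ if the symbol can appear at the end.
B occurs in S → A B c, immediately followed by the terminal c. So FOLLOW(B) = {c}.

Final answer: {c}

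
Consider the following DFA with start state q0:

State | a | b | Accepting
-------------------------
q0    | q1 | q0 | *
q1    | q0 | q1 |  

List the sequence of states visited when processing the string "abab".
q0 → q1 → q1 → q0 → q0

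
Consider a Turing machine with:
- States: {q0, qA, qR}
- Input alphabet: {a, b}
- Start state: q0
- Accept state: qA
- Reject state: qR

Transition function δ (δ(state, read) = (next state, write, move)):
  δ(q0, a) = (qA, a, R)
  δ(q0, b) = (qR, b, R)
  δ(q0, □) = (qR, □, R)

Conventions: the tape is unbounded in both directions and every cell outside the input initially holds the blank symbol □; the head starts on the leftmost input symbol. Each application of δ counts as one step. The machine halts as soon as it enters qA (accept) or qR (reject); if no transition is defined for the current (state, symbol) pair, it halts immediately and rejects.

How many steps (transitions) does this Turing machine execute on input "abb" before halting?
Step 0: [q0]abb (head at position 0)
Step 1: δ(q0, a) = (qA, a, R)  ⊢  a[qA]bb (head at position 1)
The machine is in qA, so it halts and accepts.
Number of transitions executed: 1.

Final answer: 1 steps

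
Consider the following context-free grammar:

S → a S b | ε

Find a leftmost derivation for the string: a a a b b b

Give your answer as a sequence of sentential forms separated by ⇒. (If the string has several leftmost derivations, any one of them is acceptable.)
Start with S.
Step 1: the leftmost non-terminal is S; apply S → a S b:  a S b
Step 2: the leftmost non-terminal is S; apply S → a S b:  a a S b b
Step 3: the leftmost non-terminal is S; apply S → a S b:  a a a S b b b
Step 4: the leftmost non-terminal is S; apply S → ε:  a a a b b b

Final answer: S ⇒ a S b ⇒ a a S b b ⇒ a a a S b b b ⇒ a a a b b b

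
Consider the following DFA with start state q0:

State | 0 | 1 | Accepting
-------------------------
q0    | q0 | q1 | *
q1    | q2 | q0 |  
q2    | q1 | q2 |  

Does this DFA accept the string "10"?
Start in q0.
Read '1': q0 → q1
Read '0': q1 → q2
Final state q2 is not accepting, so the string is rejected.

Final answer: No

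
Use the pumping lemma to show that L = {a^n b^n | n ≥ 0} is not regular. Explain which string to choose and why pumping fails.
Language: L = {a^n b^n | n ≥ 0} (equal numbers of a's followed by b's)
Step 1: Assume for contradiction that L is regular, with pumping length p.
Step 2: Choose s = a^p b^p. Then s ∈ L (it has p a's followed by p b's) and |s| ≥ p.
Step 3: Consider any decomposition s = xyz with |xy| ≤ p and |y| > 0. Since |xy| ≤ p and the first p symbols of s are all a's, y = a^k for some k with 1 ≤ k ≤ p.
Step 4: Pumping up (i = 2): xy²z = a^(p+k) b^p, which has more a's than b's, so xy²z ∉ L.
This contradicts the pumping lemma, so L is not regular.

Final answer: Choose s = a^p b^p. Since |xy| ≤ p, y = a^k with k ≥ 1. Then xy²z = a^(p+k) b^p ∉ L.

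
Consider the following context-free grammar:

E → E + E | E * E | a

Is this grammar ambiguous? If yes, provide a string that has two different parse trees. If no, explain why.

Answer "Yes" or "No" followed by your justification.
Two different leftmost derivations of a + a * a:
  (1) E ⇒ E + E ⇒ a + E ⇒ a + E * E ⇒ a + a * E ⇒ a + a * a   (tree groups a + (a * a))
  (2) E ⇒ E * E ⇒ E + E * E ⇒ a + E * E ⇒ a + a * E ⇒ a + a * a   (tree groups (a + a) * a)
Two distinct leftmost derivations = two distinct parse trees, so the grammar is ambiguous.

Final answer: Yes - the string 'a + a * a' has two distinct leftmost derivations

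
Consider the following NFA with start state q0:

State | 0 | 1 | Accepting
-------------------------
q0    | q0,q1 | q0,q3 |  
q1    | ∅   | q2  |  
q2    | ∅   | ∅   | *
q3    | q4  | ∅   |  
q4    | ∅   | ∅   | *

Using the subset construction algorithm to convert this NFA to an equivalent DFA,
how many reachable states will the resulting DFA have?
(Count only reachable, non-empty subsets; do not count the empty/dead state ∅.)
Start subset: {q0}
{q0}: on 0 → {q0, q1}, on 1 → {q0, q3}
{q0, q1}: on 0 → {q0, q1}, on 1 → {q0, q2, q3}
{q0, q3}: on 0 → {q0, q1, q4}, on 1 → {q0, q3}
{q0, q2, q3}: on 0 → {q0, q1, q4}, on 1 → {q0, q3}
{q0, q1, q4}: on 0 → {q0, q1}, on 1 → {q0, q2, q3}
Reachable non-empty subsets: {q0}, {q0, q1}, {q0, q3}, {q0, q2, q3}, {q0, q1, q4} — 5 in total.

Final answer: 5 states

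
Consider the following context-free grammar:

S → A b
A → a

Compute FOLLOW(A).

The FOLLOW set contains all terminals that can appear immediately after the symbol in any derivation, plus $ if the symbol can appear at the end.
A occurs only in S → A b, where it is immediately followed by the terminal b. So FOLLOW(A) = {b}.

Final answer: {b}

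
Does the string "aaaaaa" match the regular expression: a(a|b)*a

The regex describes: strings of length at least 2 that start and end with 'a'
Yes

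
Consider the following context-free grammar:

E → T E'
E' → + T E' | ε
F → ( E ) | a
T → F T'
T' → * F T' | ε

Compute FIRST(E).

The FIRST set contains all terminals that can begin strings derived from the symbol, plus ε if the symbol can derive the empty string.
FIRST(F): F → ( E ) contributes '(' and F → a contributes 'a', so FIRST(F) = {(, a}. F is not nullable.
FIRST(T): T → F T' begins with F, and F is not nullable, so FIRST(T) = FIRST(F) = {(, a}.
FIRST(E): E → T E' begins with T, and T is not nullable, so FIRST(E) = FIRST(T) = {(, a}.

Final answer: {(, a}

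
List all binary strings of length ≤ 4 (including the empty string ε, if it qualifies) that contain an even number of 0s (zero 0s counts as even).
Checking every binary string of length 0 to 4:
  Length 0: accepted: ε | rejected: (none)
  Length 1: accepted: 1 | rejected: 0
  Length 2: accepted: 00, 11 | rejected: 01, 10
  Length 3: accepted: 001, 010, 100, 111 | rejected: 000, 011, 101, 110
  Length 4: accepted: 0000, 0011, 0101, 0110, 1001, 1010, 1100, 1111 | rejected: 0001, 0010, 0100, 0111, 1000, 1011, 1101, 1110
Total: 16 string(s).

Final answer: ε, 1, 00, 11, 001, 010, 100, 111, 0000, 0011, 0101, 0110, 1001, 1010, 1100, 1111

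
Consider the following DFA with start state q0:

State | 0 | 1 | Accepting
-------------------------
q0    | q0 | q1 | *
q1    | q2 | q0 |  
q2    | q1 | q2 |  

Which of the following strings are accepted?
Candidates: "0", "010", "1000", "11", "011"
"0": q0 → q0; q0 is accepting → accepted
"010": q0 → q0 → q1 → q2; q2 is not accepting → rejected
"1000": q0 → q1 → q2 → q1 → q2; q2 is not accepting → rejected
"11": q0 → q1 → q0; q0 is accepting → accepted
"011": q0 → q0 → q1 → q0; q0 is accepting → accepted

Final answer: "0", "11", "011"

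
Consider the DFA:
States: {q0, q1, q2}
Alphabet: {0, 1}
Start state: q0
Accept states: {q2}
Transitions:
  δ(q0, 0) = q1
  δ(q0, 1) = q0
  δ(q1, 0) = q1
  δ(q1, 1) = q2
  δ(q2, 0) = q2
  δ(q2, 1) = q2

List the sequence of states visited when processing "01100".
Starting at q0
Read '0': q0 -> q1
Read '1': q1 -> q2
Read '1': q2 -> q2
Read '0': q2 -> q2
Read '0': q2 -> q2

Final answer: q0 -> q1 -> q2 -> q2 -> q2 -> q2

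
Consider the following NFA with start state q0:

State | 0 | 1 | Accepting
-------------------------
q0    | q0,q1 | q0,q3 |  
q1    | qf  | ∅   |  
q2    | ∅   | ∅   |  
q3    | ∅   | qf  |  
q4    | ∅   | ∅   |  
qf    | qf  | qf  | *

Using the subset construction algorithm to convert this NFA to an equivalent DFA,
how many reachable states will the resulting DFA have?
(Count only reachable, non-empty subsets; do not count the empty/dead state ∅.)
Start subset: {q0}
{q0}: on 0 → {q0, q1}, on 1 → {q0, q3}
{q0, q1}: on 0 → {q0, q1, qf}, on 1 → {q0, q3}
{q0, q3}: on 0 → {q0, q1}, on 1 → {q0, q3, qf}
{q0, q1, qf}: on 0 → {q0, q1, qf}, on 1 → {q0, q3, qf}
{q0, q3, qf}: on 0 → {q0, q1, qf}, on 1 → {q0, q3, qf}
Reachable non-empty subsets: {q0}, {q0, q1}, {q0, q3}, {q0, q1, qf}, {q0, q3, qf} — 5 in total.

Final answer: 5 states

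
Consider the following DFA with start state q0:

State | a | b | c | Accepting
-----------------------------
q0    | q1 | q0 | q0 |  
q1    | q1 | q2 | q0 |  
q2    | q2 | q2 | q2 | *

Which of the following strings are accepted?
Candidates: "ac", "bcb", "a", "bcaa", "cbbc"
"ac": q0 → q1 → q0; q0 is not accepting → rejected
"bcb": q0 → q0 → q0 → q0; q0 is not accepting → rejected
"a": q0 → q1; q1 is not accepting → rejected
"bcaa": q0 → q0 → q0 → q1 → q1; q1 is not accepting → rejected
"cbbc": q0 → q0 → q0 → q0 → q0; q0 is not accepting → rejected

Final answer: None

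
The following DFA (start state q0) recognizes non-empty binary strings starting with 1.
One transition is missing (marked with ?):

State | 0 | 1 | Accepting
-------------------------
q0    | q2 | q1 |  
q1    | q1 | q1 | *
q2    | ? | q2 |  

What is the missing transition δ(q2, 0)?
q2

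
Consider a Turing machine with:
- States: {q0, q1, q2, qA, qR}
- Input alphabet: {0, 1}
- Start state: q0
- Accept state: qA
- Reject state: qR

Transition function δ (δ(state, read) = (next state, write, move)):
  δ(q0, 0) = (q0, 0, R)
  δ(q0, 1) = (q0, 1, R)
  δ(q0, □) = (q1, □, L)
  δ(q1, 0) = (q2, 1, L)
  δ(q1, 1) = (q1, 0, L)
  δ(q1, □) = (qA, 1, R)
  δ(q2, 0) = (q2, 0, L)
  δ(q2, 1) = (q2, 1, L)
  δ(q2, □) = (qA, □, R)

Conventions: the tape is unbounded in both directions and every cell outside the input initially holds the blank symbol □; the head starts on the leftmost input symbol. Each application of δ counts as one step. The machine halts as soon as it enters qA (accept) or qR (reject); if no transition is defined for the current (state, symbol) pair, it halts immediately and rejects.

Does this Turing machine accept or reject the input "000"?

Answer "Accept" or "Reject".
Step 0: [q0]000 (head at position 0)
Step 1: δ(q0, 0) = (q0, 0, R)  ⊢  0[q0]00 (head at position 1)
Step 2: δ(q0, 0) = (q0, 0, R)  ⊢  00[q0]0 (head at position 2)
Step 3: δ(q0, 0) = (q0, 0, R)  ⊢  000[q0]□ (head at position 3)
Step 4: δ(q0, □) = (q1, □, L)  ⊢  00[q1]0□ (head at position 2)
Step 5: δ(q1, 0) = (q2, 1, L)  ⊢  0[q2]01□ (head at position 1)
Step 6: δ(q2, 0) = (q2, 0, L)  ⊢  [q2]001□ (head at position 0)
Step 7: δ(q2, 0) = (q2, 0, L)  ⊢  [q2]□001□ (head at position -1)
Step 8: δ(q2, □) = (qA, □, R)  ⊢  □[qA]001□ (head at position 0)
The machine is in qA, so it halts and accepts.

Final answer: Accept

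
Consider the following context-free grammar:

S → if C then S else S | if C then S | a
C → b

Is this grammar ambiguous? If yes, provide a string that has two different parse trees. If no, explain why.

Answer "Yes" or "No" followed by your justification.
The 'dangling else' can attach to either if. Two leftmost derivations of  if b then if b then a else a:
  (1) S ⇒ if C then S else S ⇒ if b then S else S ⇒ if b then if C then S else S ⇒ if b then if b then S else S ⇒ if b then if b then a else S ⇒ if b then if b then a else a   (else belongs to the outer if)
  (2) S ⇒ if C then S ⇒ if b then S ⇒ if b then if C then S else S ⇒ if b then if b then S else S ⇒ if b then if b then a else S ⇒ if b then if b then a else a   (else belongs to the inner if)
Two distinct parse trees for the same string, so the grammar is ambiguous.

Final answer: Yes - the string 'if b then if b then a else a' has two distinct leftmost derivations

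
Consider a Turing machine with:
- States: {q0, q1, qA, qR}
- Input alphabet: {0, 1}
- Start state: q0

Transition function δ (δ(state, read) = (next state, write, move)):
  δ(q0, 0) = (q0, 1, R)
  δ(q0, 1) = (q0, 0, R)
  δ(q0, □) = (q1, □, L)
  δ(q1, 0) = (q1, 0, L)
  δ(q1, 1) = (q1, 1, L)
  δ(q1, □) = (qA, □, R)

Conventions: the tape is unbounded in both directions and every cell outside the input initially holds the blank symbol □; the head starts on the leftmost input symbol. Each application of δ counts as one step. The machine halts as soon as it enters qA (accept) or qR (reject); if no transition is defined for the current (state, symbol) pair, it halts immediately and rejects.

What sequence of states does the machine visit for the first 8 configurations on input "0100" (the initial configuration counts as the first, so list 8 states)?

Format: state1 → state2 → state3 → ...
Step 0: [q0]0100 (head at position 0)
Step 1: δ(q0, 0) = (q0, 1, R)  ⊢  1[q0]100 (head at position 1)
Step 2: δ(q0, 1) = (q0, 0, R)  ⊢  10[q0]00 (head at position 2)
Step 3: δ(q0, 0) = (q0, 1, R)  ⊢  101[q0]0 (head at position 3)
Step 4: δ(q0, 0) = (q0, 1, R)  ⊢  1011[q0]□ (head at position 4)
Step 5: δ(q0, □) = (q1, □, L)  ⊢  101[q1]1□ (head at position 3)
Step 6: δ(q1, 1) = (q1, 1, L)  ⊢  10[q1]11□ (head at position 2)
Step 7: δ(q1, 1) = (q1, 1, L)  ⊢  1[q1]011□ (head at position 1)
Reading off the states of these 8 configurations: q0 → q0 → q0 → q0 → q0 → q1 → q1 → q1

Final answer: q0 → q0 → q0 → q0 → q0 → q1 → q1 → q1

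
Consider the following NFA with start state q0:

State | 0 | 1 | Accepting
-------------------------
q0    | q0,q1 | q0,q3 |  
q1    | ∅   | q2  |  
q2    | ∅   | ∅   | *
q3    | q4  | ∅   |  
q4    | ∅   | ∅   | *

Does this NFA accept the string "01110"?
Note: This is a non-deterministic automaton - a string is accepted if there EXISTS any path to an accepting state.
Track the set of states the NFA could be in: start {q0}
Read '0': {q0} → {q0, q1}
Read '1': {q0, q1} → {q0, q2, q3}
Read '1': {q0, q2, q3} → {q0, q3}
Read '1': {q0, q3} → {q0, q3}
Read '0': {q0, q3} → {q0, q1, q4}
Final set {q0, q1, q4} contains accepting state(s) {q4} → accepted.

Final answer: Yes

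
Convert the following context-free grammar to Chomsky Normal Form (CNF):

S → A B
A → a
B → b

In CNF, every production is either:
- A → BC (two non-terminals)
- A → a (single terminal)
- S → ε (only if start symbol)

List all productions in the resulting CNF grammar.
The grammar has no ε-productions or unit productions to eliminate.
S → A B is already in CNF (two non-terminals) – keep it.
A → a is already in CNF (single terminal) – keep it.
B → b is already in CNF (single terminal) – keep it.
Resulting CNF grammar (3 productions): A → a; B → b; S → A B

Final answer: A → a; B → b; S → A B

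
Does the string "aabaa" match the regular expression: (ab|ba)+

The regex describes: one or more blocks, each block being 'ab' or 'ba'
No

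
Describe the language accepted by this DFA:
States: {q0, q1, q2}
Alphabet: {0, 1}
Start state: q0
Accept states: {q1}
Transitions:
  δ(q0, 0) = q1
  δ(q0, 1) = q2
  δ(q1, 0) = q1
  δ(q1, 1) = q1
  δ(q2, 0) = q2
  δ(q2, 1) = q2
Analyzing the DFA structure:
Start state: q0
Accept states: {q1}
Interpreting what each state remembers (checking against the transitions):
  q0: nothing has been read yet
  q1: the first symbol was 0
  q2: the first symbol was 1 (trap state)
  δ(q0, 0): in q0 (nothing has been read yet), after reading 0 we have: the first symbol was 0 → q1
  δ(q0, 1): in q0 (nothing has been read yet), after reading 1 we have: the first symbol was 1 (trap state) → q2
  δ(q1, 0): in q1 (the first symbol was 0), after reading 0 we have: the first symbol was 0 → q1
  δ(q1, 1): in q1 (the first symbol was 0), after reading 1 we have: the first symbol was 0 → q1
  δ(q2, 0): in q2 (the first symbol was 1 (trap state)), after reading 0 we have: the first symbol was 1 (trap state) → q2
  δ(q2, 1): in q2 (the first symbol was 1 (trap state)), after reading 1 we have: the first symbol was 1 (trap state) → q2
A string is accepted iff it ends in {q1}, i.e. the first symbol was 0.
Language: All binary strings starting with 0

Final answer: All binary strings starting with 0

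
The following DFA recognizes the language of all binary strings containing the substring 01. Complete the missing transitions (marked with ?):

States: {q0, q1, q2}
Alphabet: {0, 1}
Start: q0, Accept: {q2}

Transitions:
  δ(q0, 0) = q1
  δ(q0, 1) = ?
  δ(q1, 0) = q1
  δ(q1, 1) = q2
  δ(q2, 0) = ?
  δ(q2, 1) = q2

What each state remembers (consistent with the given transitions and accept states):
  q0: 01 not seen yet and the last symbol was not 0
  q1: 01 not seen yet and the last symbol was 0
  q2: the substring 01 has already been seen
Filling in the missing entries:
  δ(q0, 1): in q0 (01 not seen yet and the last symbol was not 0), after reading 1 we have: 01 not seen yet and the last symbol was not 0 → q0
  δ(q2, 0): in q2 (the substring 01 has already been seen), after reading 0 we have: the substring 01 has already been seen → q2

Final answer: δ(q0, 1) = q0; δ(q2, 0) = q2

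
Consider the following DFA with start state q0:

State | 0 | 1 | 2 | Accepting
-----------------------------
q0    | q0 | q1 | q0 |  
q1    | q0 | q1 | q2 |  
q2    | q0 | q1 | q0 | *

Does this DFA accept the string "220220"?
Start in q0.
Read '2': q0 → q0
Read '2': q0 → q0
Read '0': q0 → q0
Read '2': q0 → q0
Read '2': q0 → q0
Read '0': q0 → q0
Final state q0 is not accepting, so the string is rejected.

Final answer: No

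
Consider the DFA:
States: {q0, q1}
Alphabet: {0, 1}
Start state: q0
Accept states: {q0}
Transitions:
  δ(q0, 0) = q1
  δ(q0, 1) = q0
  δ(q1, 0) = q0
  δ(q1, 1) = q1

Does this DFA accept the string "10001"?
Processing string "10001":
  q0 --1--> q0
  q0 --0--> q1
  q1 --0--> q0
  q0 --0--> q1
  q1 --1--> q1
Final state: q1
Accept states: {q0}
q1 is not an accept state, so the string is rejected.

Final answer: No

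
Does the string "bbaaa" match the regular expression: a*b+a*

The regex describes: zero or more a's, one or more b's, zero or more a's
Yes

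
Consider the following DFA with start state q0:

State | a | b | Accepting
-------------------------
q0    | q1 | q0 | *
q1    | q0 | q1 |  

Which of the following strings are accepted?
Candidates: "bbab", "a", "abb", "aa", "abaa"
"bbab": q0 → q0 → q0 → q1 → q1; q1 is not accepting → rejected
"a": q0 → q1; q1 is not accepting → rejected
"abb": q0 → q1 → q1 → q1; q1 is not accepting → rejected
"aa": q0 → q1 → q0; q0 is accepting → accepted
"abaa": q0 → q1 → q1 → q0 → q1; q1 is not accepting → rejected

Final answer: "aa"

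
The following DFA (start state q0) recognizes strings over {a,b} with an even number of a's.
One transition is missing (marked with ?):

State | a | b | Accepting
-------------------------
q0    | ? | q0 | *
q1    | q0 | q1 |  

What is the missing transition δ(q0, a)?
q1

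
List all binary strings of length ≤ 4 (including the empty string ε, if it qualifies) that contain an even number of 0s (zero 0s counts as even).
Checking every binary string of length 0 to 4:
  Length 0: accepted: ε | rejected: (none)
  Length 1: accepted: 1 | rejected: 0
  Length 2: accepted: 00, 11 | rejected: 01, 10
  Length 3: accepted: 001, 010, 100, 111 | rejected: 000, 011, 101, 110
  Length 4: accepted: 0000, 0011, 0101, 0110, 1001, 1010, 1100, 1111 | rejected: 0001, 0010, 0100, 0111, 1000, 1011, 1101, 1110
Total: 16 string(s).

Final answer: ε, 1, 00, 11, 001, 010, 100, 111, 0000, 0011, 0101, 0110, 1001, 1010, 1100, 1111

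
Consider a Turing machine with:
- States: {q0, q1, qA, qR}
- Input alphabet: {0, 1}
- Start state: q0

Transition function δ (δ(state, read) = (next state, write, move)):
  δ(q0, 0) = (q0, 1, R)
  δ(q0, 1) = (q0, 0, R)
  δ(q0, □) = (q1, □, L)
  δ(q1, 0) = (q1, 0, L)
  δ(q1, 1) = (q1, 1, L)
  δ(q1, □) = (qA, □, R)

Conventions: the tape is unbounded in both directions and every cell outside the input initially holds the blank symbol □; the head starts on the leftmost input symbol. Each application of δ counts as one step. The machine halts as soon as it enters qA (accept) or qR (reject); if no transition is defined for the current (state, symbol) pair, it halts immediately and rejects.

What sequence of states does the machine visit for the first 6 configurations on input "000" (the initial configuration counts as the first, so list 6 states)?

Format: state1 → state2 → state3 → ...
Step 0: [q0]000 (head at position 0)
Step 1: δ(q0, 0) = (q0, 1, R)  ⊢  1[q0]00 (head at position 1)
Step 2: δ(q0, 0) = (q0, 1, R)  ⊢  11[q0]0 (head at position 2)
Step 3: δ(q0, 0) = (q0, 1, R)  ⊢  111[q0]□ (head at position 3)
Step 4: δ(q0, □) = (q1, □, L)  ⊢  11[q1]1□ (head at position 2)
Step 5: δ(q1, 1) = (q1, 1, L)  ⊢  1[q1]11□ (head at position 1)
Reading off the states of these 6 configurations: q0 → q0 → q0 → q0 → q1 → q1

Final answer: q0 → q0 → q0 → q0 → q1 → q1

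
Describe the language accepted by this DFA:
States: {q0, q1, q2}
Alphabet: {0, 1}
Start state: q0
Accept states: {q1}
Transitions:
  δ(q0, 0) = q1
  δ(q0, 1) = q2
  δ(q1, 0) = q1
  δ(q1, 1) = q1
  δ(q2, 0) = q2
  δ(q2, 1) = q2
Analyzing the DFA structure:
Start state: q0
Accept states: {q1}
Interpreting what each state remembers (checking against the transitions):
  q0: nothing has been read yet
  q1: the first symbol was 0
  q2: the first symbol was 1 (trap state)
  δ(q0, 0): in q0 (nothing has been read yet), after reading 0 we have: the first symbol was 0 → q1
  δ(q0, 1): in q0 (nothing has been read yet), after reading 1 we have: the first symbol was 1 (trap state) → q2
  δ(q1, 0): in q1 (the first symbol was 0), after reading 0 we have: the first symbol was 0 → q1
  δ(q1, 1): in q1 (the first symbol was 0), after reading 1 we have: the first symbol was 0 → q1
  δ(q2, 0): in q2 (the first symbol was 1 (trap state)), after reading 0 we have: the first symbol was 1 (trap state) → q2
  δ(q2, 1): in q2 (the first symbol was 1 (trap state)), after reading 1 we have: the first symbol was 1 (trap state) → q2
A string is accepted iff it ends in {q1}, i.e. the first symbol was 0.
Language: All binary strings starting with 0

Final answer: All binary strings starting with 0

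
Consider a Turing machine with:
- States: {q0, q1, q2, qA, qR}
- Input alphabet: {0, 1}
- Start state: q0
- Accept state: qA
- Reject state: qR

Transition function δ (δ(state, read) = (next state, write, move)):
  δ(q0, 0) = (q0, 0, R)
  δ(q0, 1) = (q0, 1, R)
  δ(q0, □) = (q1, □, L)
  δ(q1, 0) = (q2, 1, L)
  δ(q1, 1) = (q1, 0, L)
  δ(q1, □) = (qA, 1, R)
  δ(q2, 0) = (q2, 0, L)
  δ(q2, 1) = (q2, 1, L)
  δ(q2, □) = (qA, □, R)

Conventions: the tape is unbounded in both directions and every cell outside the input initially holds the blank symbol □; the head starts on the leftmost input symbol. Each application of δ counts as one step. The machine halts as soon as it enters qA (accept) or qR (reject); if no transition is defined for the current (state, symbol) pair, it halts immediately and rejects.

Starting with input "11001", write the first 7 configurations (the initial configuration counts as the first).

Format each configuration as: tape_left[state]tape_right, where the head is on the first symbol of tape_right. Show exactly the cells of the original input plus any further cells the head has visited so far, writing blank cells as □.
Step 0: [q0]11001 (head at position 0)
Step 1: δ(q0, 1) = (q0, 1, R)  ⊢  1[q0]1001 (head at position 1)
Step 2: δ(q0, 1) = (q0, 1, R)  ⊢  11[q0]001 (head at position 2)
Step 3: δ(q0, 0) = (q0, 0, R)  ⊢  110[q0]01 (head at position 3)
Step 4: δ(q0, 0) = (q0, 0, R)  ⊢  1100[q0]1 (head at position 4)
Step 5: δ(q0, 1) = (q0, 1, R)  ⊢  11001[q0]□ (head at position 5)
Step 6: δ(q0, □) = (q1, □, L)  ⊢  1100[q1]1□ (head at position 4)

Final answer: [q0]11001 ⊢ 1[q0]1001 ⊢ 11[q0]001 ⊢ 110[q0]01 ⊢ 1100[q0]1 ⊢ 11001[q0]□ ⊢ 1100[q1]1□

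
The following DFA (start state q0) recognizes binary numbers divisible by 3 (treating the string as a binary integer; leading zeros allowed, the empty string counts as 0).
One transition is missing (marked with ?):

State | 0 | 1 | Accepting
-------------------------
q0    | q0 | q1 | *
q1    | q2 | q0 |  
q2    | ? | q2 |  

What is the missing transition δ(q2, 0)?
q1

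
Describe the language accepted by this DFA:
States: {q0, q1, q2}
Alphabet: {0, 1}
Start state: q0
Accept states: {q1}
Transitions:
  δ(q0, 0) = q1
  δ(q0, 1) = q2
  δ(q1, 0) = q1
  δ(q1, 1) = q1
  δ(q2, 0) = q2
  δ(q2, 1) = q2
Analyzing the DFA structure:
Start state: q0
Accept states: {q1}
Interpreting what each state remembers (checking against the transitions):
  q0: nothing has been read yet
  q1: the first symbol was 0
  q2: the first symbol was 1 (trap state)
  δ(q0, 0): in q0 (nothing has been read yet), after reading 0 we have: the first symbol was 0 → q1
  δ(q0, 1): in q0 (nothing has been read yet), after reading 1 we have: the first symbol was 1 (trap state) → q2
  δ(q1, 0): in q1 (the first symbol was 0), after reading 0 we have: the first symbol was 0 → q1
  δ(q1, 1): in q1 (the first symbol was 0), after reading 1 we have: the first symbol was 0 → q1
  δ(q2, 0): in q2 (the first symbol was 1 (trap state)), after reading 0 we have: the first symbol was 1 (trap state) → q2
  δ(q2, 1): in q2 (the first symbol was 1 (trap state)), after reading 1 we have: the first symbol was 1 (trap state) → q2
A string is accepted iff it ends in {q1}, i.e. the first symbol was 0.
Language: All binary strings starting with 0

Final answer: All binary strings starting with 0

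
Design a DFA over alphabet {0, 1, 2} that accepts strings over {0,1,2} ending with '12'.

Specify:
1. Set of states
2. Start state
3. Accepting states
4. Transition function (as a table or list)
One valid DFA (any DFA recognizing the same language is acceptable):
States: {q0, q1, q2}
Start: q0
Accepting: {q2}
Transitions (accepting states marked with *):
State | 0 | 1 | 2 | Accepting
-----------------------------
q0    | q0 | q1 | q0 |  
q1    | q0 | q1 | q2 |  
q2    | q0 | q1 | q0 | *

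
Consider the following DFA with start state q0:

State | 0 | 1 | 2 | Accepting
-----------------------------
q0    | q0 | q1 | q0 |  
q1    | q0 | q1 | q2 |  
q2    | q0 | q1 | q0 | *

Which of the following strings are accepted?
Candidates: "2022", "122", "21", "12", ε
"2022": q0 → q0 → q0 → q0 → q0; q0 is not accepting → rejected
"122": q0 → q1 → q2 → q0; q0 is not accepting → rejected
"21": q0 → q0 → q1; q1 is not accepting → rejected
"12": q0 → q1 → q2; q2 is accepting → accepted
ε: q0; q0 is not accepting → rejected

Final answer: "12"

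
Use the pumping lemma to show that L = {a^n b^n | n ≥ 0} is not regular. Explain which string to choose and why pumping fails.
Language: L = {a^n b^n | n ≥ 0} (equal numbers of a's followed by b's)
Step 1: Assume for contradiction that L is regular, with pumping length p.
Step 2: Choose s = a^p b^p. Then s ∈ L (it has p a's followed by p b's) and |s| ≥ p.
Step 3: Consider any decomposition s = xyz with |xy| ≤ p and |y| > 0. Since |xy| ≤ p and the first p symbols of s are all a's, y = a^k for some k with 1 ≤ k ≤ p.
Step 4: Pumping up (i = 2): xy²z = a^(p+k) b^p, which has more a's than b's, so xy²z ∉ L.
This contradicts the pumping lemma, so L is not regular.

Final answer: Choose s = a^p b^p. Since |xy| ≤ p, y = a^k with k ≥ 1. Then xy²z = a^(p+k) b^p ∉ L.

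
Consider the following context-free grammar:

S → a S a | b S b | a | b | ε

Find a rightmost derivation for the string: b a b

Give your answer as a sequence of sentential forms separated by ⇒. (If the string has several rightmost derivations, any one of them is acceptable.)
Start with S.
Step 1: the rightmost non-terminal is S; apply S → b S b:  b S b
Step 2: the rightmost non-terminal is S; apply S → a:  b a b

Final answer: S ⇒ b S b ⇒ b a b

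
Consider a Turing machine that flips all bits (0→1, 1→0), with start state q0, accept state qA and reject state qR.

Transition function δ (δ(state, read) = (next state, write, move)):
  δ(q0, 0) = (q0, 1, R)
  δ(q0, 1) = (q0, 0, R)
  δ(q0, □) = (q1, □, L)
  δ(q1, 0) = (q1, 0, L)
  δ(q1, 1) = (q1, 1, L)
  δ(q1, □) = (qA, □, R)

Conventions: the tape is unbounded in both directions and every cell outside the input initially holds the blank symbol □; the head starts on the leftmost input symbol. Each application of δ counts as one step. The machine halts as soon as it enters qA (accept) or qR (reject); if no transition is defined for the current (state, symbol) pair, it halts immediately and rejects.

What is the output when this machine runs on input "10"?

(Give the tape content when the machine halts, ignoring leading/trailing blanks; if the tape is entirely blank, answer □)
Step 0: [q0]10 (head at position 0)
Step 1: δ(q0, 1) = (q0, 0, R)  ⊢  0[q0]0 (head at position 1)
Step 2: δ(q0, 0) = (q0, 1, R)  ⊢  01[q0]□ (head at position 2)
Step 3: δ(q0, □) = (q1, □, L)  ⊢  0[q1]1□ (head at position 1)
Step 4: δ(q1, 1) = (q1, 1, L)  ⊢  [q1]01□ (head at position 0)
Step 5: δ(q1, 0) = (q1, 0, L)  ⊢  [q1]□01□ (head at position -1)
Step 6: δ(q1, □) = (qA, □, R)  ⊢  □[qA]01□ (head at position 0)
The machine is in qA, so it halts and accepts.
Tape content when halted (ignoring surrounding blanks): 01

Final answer: Output: 01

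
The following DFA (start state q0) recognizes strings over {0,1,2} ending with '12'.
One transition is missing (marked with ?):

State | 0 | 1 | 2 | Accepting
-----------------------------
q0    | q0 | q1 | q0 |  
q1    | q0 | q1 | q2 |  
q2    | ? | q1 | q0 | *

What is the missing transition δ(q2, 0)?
q0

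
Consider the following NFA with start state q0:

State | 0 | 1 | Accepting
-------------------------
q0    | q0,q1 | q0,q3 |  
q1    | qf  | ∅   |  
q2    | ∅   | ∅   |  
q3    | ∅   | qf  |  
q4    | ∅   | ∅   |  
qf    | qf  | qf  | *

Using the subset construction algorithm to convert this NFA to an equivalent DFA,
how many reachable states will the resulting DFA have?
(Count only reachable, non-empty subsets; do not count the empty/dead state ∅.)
Start subset: {q0}
{q0}: on 0 → {q0, q1}, on 1 → {q0, q3}
{q0, q1}: on 0 → {q0, q1, qf}, on 1 → {q0, q3}
{q0, q3}: on 0 → {q0, q1}, on 1 → {q0, q3, qf}
{q0, q1, qf}: on 0 → {q0, q1, qf}, on 1 → {q0, q3, qf}
{q0, q3, qf}: on 0 → {q0, q1, qf}, on 1 → {q0, q3, qf}
Reachable non-empty subsets: {q0}, {q0, q1}, {q0, q3}, {q0, q1, qf}, {q0, q3, qf} — 5 in total.

Final answer: 5 states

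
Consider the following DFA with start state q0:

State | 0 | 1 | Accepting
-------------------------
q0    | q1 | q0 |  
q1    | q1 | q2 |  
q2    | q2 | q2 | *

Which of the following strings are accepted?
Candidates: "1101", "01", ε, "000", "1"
"1101": q0 → q0 → q0 → q1 → q2; q2 is accepting → accepted
"01": q0 → q1 → q2; q2 is accepting → accepted
ε: q0; q0 is not accepting → rejected
"000": q0 → q1 → q1 → q1; q1 is not accepting → rejected
"1": q0 → q0; q0 is not accepting → rejected

Final answer: "1101", "01"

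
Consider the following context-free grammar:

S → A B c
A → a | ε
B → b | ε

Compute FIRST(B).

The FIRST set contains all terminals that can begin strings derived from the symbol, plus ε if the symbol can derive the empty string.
B → b contributes b; B → ε makes B nullable, contributing ε. FIRST(B) = {b, ε}.

Final answer: {b, ε}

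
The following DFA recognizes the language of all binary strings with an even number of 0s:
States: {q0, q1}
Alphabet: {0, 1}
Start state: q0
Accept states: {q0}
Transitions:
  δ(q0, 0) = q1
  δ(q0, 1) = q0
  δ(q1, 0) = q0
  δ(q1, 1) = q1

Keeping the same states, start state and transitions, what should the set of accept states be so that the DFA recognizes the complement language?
The DFA is complete (every state has a transition on every symbol), so the complement
is recognized by the same DFA with accepting and non-accepting states swapped.
Original accept states: {q0}
Complement accept states = All states - Original accept states
= {q0, q1} - {q0}
= {q1}
Complement language: strings with an ODD number of 0s

Final answer: {q1}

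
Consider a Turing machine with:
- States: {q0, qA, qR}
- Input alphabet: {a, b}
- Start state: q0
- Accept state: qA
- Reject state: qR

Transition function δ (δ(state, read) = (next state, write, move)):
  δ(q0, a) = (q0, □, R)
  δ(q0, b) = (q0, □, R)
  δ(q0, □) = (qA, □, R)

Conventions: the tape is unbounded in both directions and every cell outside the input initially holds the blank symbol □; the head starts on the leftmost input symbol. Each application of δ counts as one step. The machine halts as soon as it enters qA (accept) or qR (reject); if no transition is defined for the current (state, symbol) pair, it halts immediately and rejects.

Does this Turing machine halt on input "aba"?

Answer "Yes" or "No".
Step 0: [q0]aba (head at position 0)
Step 1: δ(q0, a) = (q0, □, R)  ⊢  □[q0]ba (head at position 1)
Step 2: δ(q0, b) = (q0, □, R)  ⊢  □□[q0]a (head at position 2)
Step 3: δ(q0, a) = (q0, □, R)  ⊢  □□□[q0]□ (head at position 3)
Step 4: δ(q0, □) = (qA, □, R)  ⊢  □□□□[qA]□ (head at position 4)
The machine is in qA, so it halts and accepts.
It halts after 4 steps.

Final answer: Yes - halts after 4 steps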